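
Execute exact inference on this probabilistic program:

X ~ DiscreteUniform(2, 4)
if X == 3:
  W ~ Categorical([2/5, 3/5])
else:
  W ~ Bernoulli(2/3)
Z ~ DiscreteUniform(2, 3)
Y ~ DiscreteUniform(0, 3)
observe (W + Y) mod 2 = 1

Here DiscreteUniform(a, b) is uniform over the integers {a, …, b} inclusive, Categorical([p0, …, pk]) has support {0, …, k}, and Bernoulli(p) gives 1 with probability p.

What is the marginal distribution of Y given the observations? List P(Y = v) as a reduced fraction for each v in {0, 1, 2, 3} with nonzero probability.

P(Y=0) = 29/90, P(Y=1) = 8/45, P(Y=2) = 29/90, P(Y=3) = 8/45

Enumerate traces; 24 have nonzero weight after conditioning:
  (X=2, W=0, Z=2, Y=1) weight 1/72
  (X=2, W=0, Z=2, Y=3) weight 1/72
  (X=2, W=0, Z=3, Y=1) weight 1/72
  (X=2, W=0, Z=3, Y=3) weight 1/72
  (X=2, W=1, Z=2, Y=0) weight 1/36
  (X=2, W=1, Z=2, Y=2) weight 1/36
  (X=2, W=1, Z=3, Y=0) weight 1/36
  (X=2, W=1, Z=3, Y=2) weight 1/36
  … 16 more
Group by Y:
  weight(Y=0) = 29/180
  weight(Y=1) = 4/45
  weight(Y=2) = 29/180
  weight(Y=3) = 4/45
Total weight = 29/180 + 4/45 + 29/180 + 4/45 = 1/2
P(Y=0 | obs) = 29/180 / 1/2 = 29/90
P(Y=1 | obs) = 4/45 / 1/2 = 8/45
P(Y=2 | obs) = 29/180 / 1/2 = 29/90
P(Y=3 | obs) = 4/45 / 1/2 = 8/45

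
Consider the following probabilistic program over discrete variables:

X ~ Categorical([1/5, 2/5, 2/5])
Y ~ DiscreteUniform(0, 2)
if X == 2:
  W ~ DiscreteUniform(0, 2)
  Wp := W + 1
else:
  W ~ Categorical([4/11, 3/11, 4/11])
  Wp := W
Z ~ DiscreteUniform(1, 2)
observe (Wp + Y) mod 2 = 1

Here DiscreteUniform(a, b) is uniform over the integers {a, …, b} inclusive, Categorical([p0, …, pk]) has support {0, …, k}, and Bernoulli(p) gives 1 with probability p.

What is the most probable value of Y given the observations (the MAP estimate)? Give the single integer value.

Enumerate traces; 26 have nonzero weight after conditioning:
  (X=0, Y=0, W=1, Z=1) weight 1/110
  (X=0, Y=0, W=1, Z=2) weight 1/110
  (X=0, Y=1, W=0, Z=1) weight 2/165
  (X=0, Y=1, W=0, Z=2) weight 2/165
  (X=0, Y=1, W=2, Z=1) weight 2/165
  (X=0, Y=1, W=2, Z=2) weight 2/165
  (X=0, Y=2, W=1, Z=1) weight 1/110
  (X=0, Y=2, W=1, Z=2) weight 1/110
  … 18 more
Group by Y:
  weight(Y=0) = 71/495
  weight(Y=1) = 94/495
  weight(Y=2) = 71/495
Total weight = 71/495 + 94/495 + 71/495 = 236/495
P(Y=0 | obs) = 71/495 / 236/495 = 71/236
P(Y=1 | obs) = 94/495 / 236/495 = 47/118
P(Y=2 | obs) = 71/495 / 236/495 = 71/236
argmax = 1

argmax_v P(Y = v | obs) = 1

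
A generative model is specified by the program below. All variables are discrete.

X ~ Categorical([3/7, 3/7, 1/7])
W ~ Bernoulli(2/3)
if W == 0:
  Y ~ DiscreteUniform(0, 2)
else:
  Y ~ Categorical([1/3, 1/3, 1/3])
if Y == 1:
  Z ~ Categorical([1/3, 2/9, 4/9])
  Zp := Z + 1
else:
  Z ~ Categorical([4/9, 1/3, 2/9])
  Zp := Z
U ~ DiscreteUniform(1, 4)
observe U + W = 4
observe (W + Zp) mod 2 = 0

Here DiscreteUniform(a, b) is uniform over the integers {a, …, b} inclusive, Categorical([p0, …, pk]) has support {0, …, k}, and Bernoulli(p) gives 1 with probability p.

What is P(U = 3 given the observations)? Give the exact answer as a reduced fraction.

P(U = 3 | obs) = 13/20

Enumerate traces; 27 have nonzero weight after conditioning:
  (X=0, W=0, Y=0, Z=0, U=4) weight 1/189
  (X=0, W=0, Y=0, Z=2, U=4) weight 1/378
  (X=0, W=0, Y=1, Z=1, U=4) weight 1/378
  (X=0, W=0, Y=2, Z=0, U=4) weight 1/189
  (X=0, W=0, Y=2, Z=2, U=4) weight 1/378
  (X=0, W=1, Y=0, Z=1, U=3) weight 1/126
  (X=0, W=1, Y=1, Z=0, U=3) weight 1/126
  (X=0, W=1, Y=1, Z=2, U=3) weight 2/189
  … 19 more
Group by U:
  weight(U=3) = 13/162
  weight(U=4) = 7/162
Total weight = 13/162 + 7/162 = 10/81
P(U=3 | obs) = 13/162 / 10/81 = 13/20
P(U=4 | obs) = 7/162 / 10/81 = 7/20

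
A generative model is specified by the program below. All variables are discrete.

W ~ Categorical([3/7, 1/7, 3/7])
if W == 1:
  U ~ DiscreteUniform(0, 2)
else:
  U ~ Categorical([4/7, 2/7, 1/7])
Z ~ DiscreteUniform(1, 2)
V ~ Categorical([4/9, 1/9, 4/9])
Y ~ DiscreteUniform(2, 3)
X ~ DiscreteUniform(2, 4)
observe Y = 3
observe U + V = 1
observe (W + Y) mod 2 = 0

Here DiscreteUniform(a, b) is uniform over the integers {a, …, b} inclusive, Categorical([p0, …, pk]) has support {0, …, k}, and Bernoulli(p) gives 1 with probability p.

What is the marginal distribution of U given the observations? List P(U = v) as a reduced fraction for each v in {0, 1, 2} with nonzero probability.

P(U=0) = 1/5, P(U=1) = 4/5

Enumerate traces; 12 have nonzero weight after conditioning:
  (W=1, U=0, Z=1, V=1, Y=3, X=2) weight 1/2268
  (W=1, U=0, Z=1, V=1, Y=3, X=3) weight 1/2268
  (W=1, U=0, Z=1, V=1, Y=3, X=4) weight 1/2268
  (W=1, U=0, Z=2, V=1, Y=3, X=2) weight 1/2268
  (W=1, U=0, Z=2, V=1, Y=3, X=3) weight 1/2268
  (W=1, U=0, Z=2, V=1, Y=3, X=4) weight 1/2268
  (W=1, U=1, Z=1, V=0, Y=3, X=2) weight 1/567
  (W=1, U=1, Z=1, V=0, Y=3, X=3) weight 1/567
  … 4 more
Group by U:
  weight(U=0) = 1/378
  weight(U=1) = 2/189
Total weight = 1/378 + 2/189 = 5/378
P(U=0 | obs) = 1/378 / 5/378 = 1/5
P(U=1 | obs) = 2/189 / 5/378 = 4/5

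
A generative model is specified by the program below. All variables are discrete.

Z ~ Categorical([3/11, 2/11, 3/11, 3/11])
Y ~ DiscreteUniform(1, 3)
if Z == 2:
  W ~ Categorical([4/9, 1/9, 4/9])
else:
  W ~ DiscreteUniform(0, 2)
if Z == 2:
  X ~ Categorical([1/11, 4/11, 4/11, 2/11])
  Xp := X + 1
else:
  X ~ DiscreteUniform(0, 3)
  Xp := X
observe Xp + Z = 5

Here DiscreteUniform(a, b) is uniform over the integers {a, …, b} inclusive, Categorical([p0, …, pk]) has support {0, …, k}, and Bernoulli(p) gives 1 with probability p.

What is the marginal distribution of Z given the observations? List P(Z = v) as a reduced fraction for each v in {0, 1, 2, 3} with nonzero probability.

P(Z=2) = 16/27, P(Z=3) = 11/27

Enumerate traces; 18 have nonzero weight after conditioning:
  (Z=2, Y=1, W=0, X=2) weight 16/1089
  (Z=2, Y=1, W=1, X=2) weight 4/1089
  (Z=2, Y=1, W=2, X=2) weight 16/1089
  (Z=2, Y=2, W=0, X=2) weight 16/1089
  (Z=2, Y=2, W=1, X=2) weight 4/1089
  (Z=2, Y=2, W=2, X=2) weight 16/1089
  (Z=2, Y=3, W=0, X=2) weight 16/1089
  (Z=2, Y=3, W=1, X=2) weight 4/1089
  (Z=3, Y=1, W=0, X=2) weight 1/132
  … 9 more
Group by Z:
  weight(Z=2) = 12/121
  weight(Z=3) = 3/44
Total weight = 12/121 + 3/44 = 81/484
P(Z=2 | obs) = 12/121 / 81/484 = 16/27
P(Z=3 | obs) = 3/44 / 81/484 = 11/27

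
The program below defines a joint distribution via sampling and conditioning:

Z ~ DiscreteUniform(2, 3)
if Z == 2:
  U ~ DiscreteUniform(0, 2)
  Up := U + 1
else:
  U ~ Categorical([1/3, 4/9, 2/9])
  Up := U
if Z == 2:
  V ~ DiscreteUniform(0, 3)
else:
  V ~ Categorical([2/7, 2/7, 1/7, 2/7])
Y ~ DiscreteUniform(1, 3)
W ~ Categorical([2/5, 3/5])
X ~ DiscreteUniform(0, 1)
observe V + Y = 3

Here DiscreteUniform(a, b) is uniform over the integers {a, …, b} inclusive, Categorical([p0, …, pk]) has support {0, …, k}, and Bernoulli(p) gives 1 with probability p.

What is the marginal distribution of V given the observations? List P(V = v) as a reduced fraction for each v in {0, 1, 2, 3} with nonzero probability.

P(V=0) = 15/41, P(V=1) = 15/41, P(V=2) = 11/41

Enumerate traces; 72 have nonzero weight after conditioning:
  (Z=2, U=0, V=0, Y=3, W=0, X=0) weight 1/360
  (Z=2, U=0, V=0, Y=3, W=0, X=1) weight 1/360
  (Z=2, U=0, V=0, Y=3, W=1, X=0) weight 1/240
  (Z=2, U=0, V=0, Y=3, W=1, X=1) weight 1/240
  (Z=2, U=0, V=1, Y=2, W=0, X=0) weight 1/360
  (Z=2, U=0, V=1, Y=2, W=0, X=1) weight 1/360
  (Z=2, U=0, V=1, Y=2, W=1, X=0) weight 1/240
  (Z=2, U=0, V=1, Y=2, W=1, X=1) weight 1/240
  (Z=2, U=0, V=2, Y=1, W=0, X=0) weight 1/360
  … 63 more
Group by V:
  weight(V=0) = 5/56
  weight(V=1) = 5/56
  weight(V=2) = 11/168
Total weight = 5/56 + 5/56 + 11/168 = 41/168
P(V=0 | obs) = 5/56 / 41/168 = 15/41
P(V=1 | obs) = 5/56 / 41/168 = 15/41
P(V=2 | obs) = 11/168 / 41/168 = 11/41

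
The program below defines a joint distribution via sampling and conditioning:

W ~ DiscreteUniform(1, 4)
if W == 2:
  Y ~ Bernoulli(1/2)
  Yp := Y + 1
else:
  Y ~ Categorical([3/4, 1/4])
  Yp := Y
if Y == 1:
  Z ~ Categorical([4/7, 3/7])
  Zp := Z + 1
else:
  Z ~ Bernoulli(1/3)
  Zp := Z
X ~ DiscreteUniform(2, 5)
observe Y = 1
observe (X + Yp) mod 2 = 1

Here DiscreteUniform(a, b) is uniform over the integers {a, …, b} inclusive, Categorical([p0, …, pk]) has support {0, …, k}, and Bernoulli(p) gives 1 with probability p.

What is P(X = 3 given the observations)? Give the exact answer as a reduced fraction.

Enumerate traces; 16 have nonzero weight after conditioning:
  (W=1, Y=1, Z=0, X=2) weight 1/112
  (W=1, Y=1, Z=0, X=4) weight 1/112
  (W=1, Y=1, Z=1, X=2) weight 3/448
  (W=1, Y=1, Z=1, X=4) weight 3/448
  (W=2, Y=1, Z=0, X=3) weight 1/56
  (W=2, Y=1, Z=0, X=5) weight 1/56
  (W=2, Y=1, Z=1, X=3) weight 3/224
  (W=2, Y=1, Z=1, X=5) weight 3/224
  … 8 more
Group by X:
  weight(X=2) = 3/64
  weight(X=3) = 1/32
  weight(X=4) = 3/64
  weight(X=5) = 1/32
Total weight = 3/64 + 1/32 + 3/64 + 1/32 = 5/32
P(X=2 | obs) = 3/64 / 5/32 = 3/10
P(X=3 | obs) = 1/32 / 5/32 = 1/5
P(X=4 | obs) = 3/64 / 5/32 = 3/10
P(X=5 | obs) = 1/32 / 5/32 = 1/5

P(X = 3 | obs) = 1/5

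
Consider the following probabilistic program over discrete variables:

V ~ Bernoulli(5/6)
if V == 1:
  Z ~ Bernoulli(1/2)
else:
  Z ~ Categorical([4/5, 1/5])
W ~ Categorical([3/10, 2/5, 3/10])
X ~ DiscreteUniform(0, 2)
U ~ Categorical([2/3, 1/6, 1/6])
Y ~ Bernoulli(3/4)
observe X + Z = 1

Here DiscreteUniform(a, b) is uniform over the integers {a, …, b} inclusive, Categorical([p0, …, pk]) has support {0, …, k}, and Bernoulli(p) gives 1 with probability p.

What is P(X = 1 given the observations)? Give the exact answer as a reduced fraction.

Enumerate traces; 72 have nonzero weight after conditioning:
  (V=0, Z=0, W=0, X=1, U=0, Y=0) weight 1/450
  (V=0, Z=0, W=0, X=1, U=0, Y=1) weight 1/150
  (V=0, Z=0, W=0, X=1, U=1, Y=0) weight 1/1800
  (V=0, Z=0, W=0, X=1, U=1, Y=1) weight 1/600
  (V=0, Z=0, W=0, X=1, U=2, Y=0) weight 1/1800
  (V=0, Z=0, W=0, X=1, U=2, Y=1) weight 1/600
  (V=0, Z=0, W=1, X=1, U=0, Y=0) weight 2/675
  (V=0, Z=0, W=1, X=1, U=0, Y=1) weight 2/225
  (V=0, Z=1, W=0, X=0, U=0, Y=0) weight 1/1800
  … 63 more
Group by X:
  weight(X=0) = 3/20
  weight(X=1) = 11/60
Total weight = 3/20 + 11/60 = 1/3
P(X=0 | obs) = 3/20 / 1/3 = 9/20
P(X=1 | obs) = 11/60 / 1/3 = 11/20

P(X = 1 | obs) = 11/20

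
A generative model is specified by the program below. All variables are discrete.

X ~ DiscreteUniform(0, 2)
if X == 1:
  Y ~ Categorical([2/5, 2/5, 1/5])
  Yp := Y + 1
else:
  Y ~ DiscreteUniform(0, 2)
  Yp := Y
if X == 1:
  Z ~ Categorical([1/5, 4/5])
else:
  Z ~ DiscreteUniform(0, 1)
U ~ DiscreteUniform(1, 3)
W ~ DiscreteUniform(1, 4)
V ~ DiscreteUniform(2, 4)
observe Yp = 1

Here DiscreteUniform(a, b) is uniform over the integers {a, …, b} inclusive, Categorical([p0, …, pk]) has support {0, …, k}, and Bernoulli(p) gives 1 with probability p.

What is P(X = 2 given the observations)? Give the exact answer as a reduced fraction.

Enumerate traces; 216 have nonzero weight after conditioning:
  (X=0, Y=1, Z=0, U=1, W=1, V=2) weight 1/648
  (X=0, Y=1, Z=0, U=1, W=1, V=3) weight 1/648
  (X=0, Y=1, Z=0, U=1, W=1, V=4) weight 1/648
  (X=0, Y=1, Z=0, U=1, W=2, V=2) weight 1/648
  (X=0, Y=1, Z=0, U=1, W=2, V=3) weight 1/648
  (X=0, Y=1, Z=0, U=1, W=2, V=4) weight 1/648
  (X=0, Y=1, Z=0, U=1, W=3, V=2) weight 1/648
  (X=0, Y=1, Z=0, U=1, W=3, V=3) weight 1/648
  (X=1, Y=0, Z=0, U=1, W=1, V=2) weight 1/1350
  (X=2, Y=1, Z=0, U=1, W=1, V=2) weight 1/648
  … 206 more
Group by X:
  weight(X=0) = 1/9
  weight(X=1) = 2/15
  weight(X=2) = 1/9
Total weight = 1/9 + 2/15 + 1/9 = 16/45
P(X=0 | obs) = 1/9 / 16/45 = 5/16
P(X=1 | obs) = 2/15 / 16/45 = 3/8
P(X=2 | obs) = 1/9 / 16/45 = 5/16

P(X = 2 | obs) = 5/16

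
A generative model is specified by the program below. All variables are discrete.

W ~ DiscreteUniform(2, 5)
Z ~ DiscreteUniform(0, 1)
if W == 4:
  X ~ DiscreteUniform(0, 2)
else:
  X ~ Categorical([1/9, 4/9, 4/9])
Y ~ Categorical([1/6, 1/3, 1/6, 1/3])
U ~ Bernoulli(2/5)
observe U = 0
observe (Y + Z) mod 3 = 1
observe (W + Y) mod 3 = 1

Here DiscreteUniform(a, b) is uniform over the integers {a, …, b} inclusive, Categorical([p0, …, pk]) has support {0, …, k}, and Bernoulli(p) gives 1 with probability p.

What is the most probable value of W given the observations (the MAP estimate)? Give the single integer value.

Enumerate traces; 9 have nonzero weight after conditioning:
  (W=3, Z=0, X=0, Y=1, U=0) weight 1/360
  (W=3, Z=0, X=1, Y=1, U=0) weight 1/90
  (W=3, Z=0, X=2, Y=1, U=0) weight 1/90
  (W=4, Z=1, X=0, Y=0, U=0) weight 1/240
  (W=4, Z=1, X=0, Y=3, U=0) weight 1/120
  (W=4, Z=1, X=1, Y=0, U=0) weight 1/240
  (W=4, Z=1, X=1, Y=3, U=0) weight 1/120
  (W=4, Z=1, X=2, Y=0, U=0) weight 1/240
  … 1 more
Group by W:
  weight(W=3) = 1/40
  weight(W=4) = 3/80
Total weight = 1/40 + 3/80 = 1/16
P(W=3 | obs) = 1/40 / 1/16 = 2/5
P(W=4 | obs) = 3/80 / 1/16 = 3/5
argmax = 4

argmax_v P(W = v | obs) = 4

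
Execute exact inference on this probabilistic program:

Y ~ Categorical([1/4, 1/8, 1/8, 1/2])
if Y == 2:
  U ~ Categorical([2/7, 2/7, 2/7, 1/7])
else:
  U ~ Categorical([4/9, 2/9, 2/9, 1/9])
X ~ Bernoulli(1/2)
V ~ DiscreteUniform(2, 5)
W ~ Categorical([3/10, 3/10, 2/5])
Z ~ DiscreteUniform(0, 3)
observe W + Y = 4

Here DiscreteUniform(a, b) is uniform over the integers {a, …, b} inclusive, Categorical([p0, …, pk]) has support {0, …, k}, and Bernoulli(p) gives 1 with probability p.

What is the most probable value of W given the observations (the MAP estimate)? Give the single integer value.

Enumerate traces; 256 have nonzero weight after conditioning:
  (Y=2, U=0, X=0, V=2, W=2, Z=0) weight 1/2240
  (Y=2, U=0, X=0, V=2, W=2, Z=1) weight 1/2240
  (Y=2, U=0, X=0, V=2, W=2, Z=2) weight 1/2240
  (Y=2, U=0, X=0, V=2, W=2, Z=3) weight 1/2240
  (Y=2, U=0, X=0, V=3, W=2, Z=0) weight 1/2240
  (Y=2, U=0, X=0, V=3, W=2, Z=1) weight 1/2240
  (Y=2, U=0, X=0, V=3, W=2, Z=2) weight 1/2240
  (Y=2, U=0, X=0, V=3, W=2, Z=3) weight 1/2240
  (Y=3, U=0, X=0, V=2, W=1, Z=0) weight 1/480
  … 247 more
Group by W:
  weight(W=1) = 3/20
  weight(W=2) = 1/20
Total weight = 3/20 + 1/20 = 1/5
P(W=1 | obs) = 3/20 / 1/5 = 3/4
P(W=2 | obs) = 1/20 / 1/5 = 1/4
argmax = 1

argmax_v P(W = v | obs) = 1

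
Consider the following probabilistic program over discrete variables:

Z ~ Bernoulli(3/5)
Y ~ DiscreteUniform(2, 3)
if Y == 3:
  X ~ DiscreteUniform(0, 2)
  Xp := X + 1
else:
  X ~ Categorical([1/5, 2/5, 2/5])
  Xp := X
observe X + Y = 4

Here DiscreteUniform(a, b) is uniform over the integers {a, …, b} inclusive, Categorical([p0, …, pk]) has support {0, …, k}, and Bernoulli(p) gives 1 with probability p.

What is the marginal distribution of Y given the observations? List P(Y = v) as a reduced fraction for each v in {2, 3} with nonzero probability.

P(Y=2) = 6/11, P(Y=3) = 5/11

Enumerate traces; 4 have nonzero weight after conditioning:
  (Z=0, Y=2, X=2) weight 2/25
  (Z=0, Y=3, X=1) weight 1/15
  (Z=1, Y=2, X=2) weight 3/25
  (Z=1, Y=3, X=1) weight 1/10
Group by Y:
  weight(Y=2) = 1/5
  weight(Y=3) = 1/6
Total weight = 1/5 + 1/6 = 11/30
P(Y=2 | obs) = 1/5 / 11/30 = 6/11
P(Y=3 | obs) = 1/6 / 11/30 = 5/11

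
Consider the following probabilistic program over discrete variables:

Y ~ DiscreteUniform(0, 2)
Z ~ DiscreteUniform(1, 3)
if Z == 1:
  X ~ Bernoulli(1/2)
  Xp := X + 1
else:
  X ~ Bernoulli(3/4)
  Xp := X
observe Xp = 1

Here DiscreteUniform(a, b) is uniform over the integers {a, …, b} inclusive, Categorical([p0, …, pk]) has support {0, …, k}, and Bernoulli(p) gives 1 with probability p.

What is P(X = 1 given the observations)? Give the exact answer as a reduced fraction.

P(X = 1 | obs) = 3/4

Enumerate traces; 9 have nonzero weight after conditioning:
  (Y=0, Z=1, X=0) weight 1/18
  (Y=0, Z=2, X=1) weight 1/12
  (Y=0, Z=3, X=1) weight 1/12
  (Y=1, Z=1, X=0) weight 1/18
  (Y=1, Z=2, X=1) weight 1/12
  (Y=1, Z=3, X=1) weight 1/12
  (Y=2, Z=1, X=0) weight 1/18
  (Y=2, Z=2, X=1) weight 1/12
  … 1 more
Group by X:
  weight(X=0) = 1/6
  weight(X=1) = 1/2
Total weight = 1/6 + 1/2 = 2/3
P(X=0 | obs) = 1/6 / 2/3 = 1/4
P(X=1 | obs) = 1/2 / 2/3 = 3/4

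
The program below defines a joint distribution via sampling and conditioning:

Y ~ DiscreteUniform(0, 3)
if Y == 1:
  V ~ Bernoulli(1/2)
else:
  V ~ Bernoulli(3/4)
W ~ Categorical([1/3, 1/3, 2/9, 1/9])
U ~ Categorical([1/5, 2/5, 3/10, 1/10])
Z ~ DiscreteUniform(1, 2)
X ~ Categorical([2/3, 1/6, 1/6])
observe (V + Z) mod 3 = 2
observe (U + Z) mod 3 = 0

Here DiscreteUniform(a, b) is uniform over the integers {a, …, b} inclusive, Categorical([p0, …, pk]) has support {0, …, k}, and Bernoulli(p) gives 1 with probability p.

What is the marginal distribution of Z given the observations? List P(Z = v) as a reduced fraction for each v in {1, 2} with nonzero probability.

P(Z=1) = 33/53, P(Z=2) = 20/53

Enumerate traces; 96 have nonzero weight after conditioning:
  (Y=0, V=0, W=0, U=1, Z=2, X=0) weight 1/360
  (Y=0, V=0, W=0, U=1, Z=2, X=1) weight 1/1440
  (Y=0, V=0, W=0, U=1, Z=2, X=2) weight 1/1440
  (Y=0, V=0, W=1, U=1, Z=2, X=0) weight 1/360
  (Y=0, V=0, W=1, U=1, Z=2, X=1) weight 1/1440
  (Y=0, V=0, W=1, U=1, Z=2, X=2) weight 1/1440
  (Y=0, V=0, W=2, U=1, Z=2, X=0) weight 1/540
  (Y=0, V=0, W=2, U=1, Z=2, X=1) weight 1/2160
  (Y=0, V=1, W=0, U=2, Z=1, X=0) weight 1/160
  … 87 more
Group by Z:
  weight(Z=1) = 33/320
  weight(Z=2) = 1/16
Total weight = 33/320 + 1/16 = 53/320
P(Z=1 | obs) = 33/320 / 53/320 = 33/53
P(Z=2 | obs) = 1/16 / 53/320 = 20/53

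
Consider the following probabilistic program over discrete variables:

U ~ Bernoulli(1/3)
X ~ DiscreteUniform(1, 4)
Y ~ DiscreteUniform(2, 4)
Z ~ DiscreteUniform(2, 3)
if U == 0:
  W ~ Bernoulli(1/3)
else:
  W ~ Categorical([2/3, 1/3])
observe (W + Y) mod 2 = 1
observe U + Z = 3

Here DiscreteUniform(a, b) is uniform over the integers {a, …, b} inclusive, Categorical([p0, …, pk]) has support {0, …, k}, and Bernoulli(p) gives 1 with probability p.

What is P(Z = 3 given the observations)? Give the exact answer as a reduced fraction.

P(Z = 3 | obs) = 2/3

Enumerate traces; 24 have nonzero weight after conditioning:
  (U=0, X=1, Y=2, Z=3, W=1) weight 1/108
  (U=0, X=1, Y=3, Z=3, W=0) weight 1/54
  (U=0, X=1, Y=4, Z=3, W=1) weight 1/108
  (U=0, X=2, Y=2, Z=3, W=1) weight 1/108
  (U=0, X=2, Y=3, Z=3, W=0) weight 1/54
  (U=0, X=2, Y=4, Z=3, W=1) weight 1/108
  (U=0, X=3, Y=2, Z=3, W=1) weight 1/108
  (U=0, X=3, Y=3, Z=3, W=0) weight 1/54
  (U=1, X=1, Y=2, Z=2, W=1) weight 1/216
  … 15 more
Group by Z:
  weight(Z=2) = 2/27
  weight(Z=3) = 4/27
Total weight = 2/27 + 4/27 = 2/9
P(Z=2 | obs) = 2/27 / 2/9 = 1/3
P(Z=3 | obs) = 4/27 / 2/9 = 2/3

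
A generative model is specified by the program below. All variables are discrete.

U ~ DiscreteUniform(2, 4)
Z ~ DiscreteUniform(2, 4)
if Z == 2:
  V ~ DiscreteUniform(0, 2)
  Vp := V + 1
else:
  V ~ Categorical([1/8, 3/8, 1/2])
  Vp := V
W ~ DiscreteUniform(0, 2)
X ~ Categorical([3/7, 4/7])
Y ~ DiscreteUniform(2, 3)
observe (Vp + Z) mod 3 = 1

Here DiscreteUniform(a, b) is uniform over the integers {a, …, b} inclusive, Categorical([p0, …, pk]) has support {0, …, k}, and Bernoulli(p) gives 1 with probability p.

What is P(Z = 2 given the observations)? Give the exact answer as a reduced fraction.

Enumerate traces; 108 have nonzero weight after conditioning:
  (U=2, Z=2, V=1, W=0, X=0, Y=2) weight 1/378
  (U=2, Z=2, V=1, W=0, X=0, Y=3) weight 1/378
  (U=2, Z=2, V=1, W=0, X=1, Y=2) weight 2/567
  (U=2, Z=2, V=1, W=0, X=1, Y=3) weight 2/567
  (U=2, Z=2, V=1, W=1, X=0, Y=2) weight 1/378
  (U=2, Z=2, V=1, W=1, X=0, Y=3) weight 1/378
  (U=2, Z=2, V=1, W=1, X=1, Y=2) weight 2/567
  (U=2, Z=2, V=1, W=1, X=1, Y=3) weight 2/567
  (U=2, Z=3, V=1, W=0, X=0, Y=2) weight 1/336
  (U=2, Z=4, V=0, W=0, X=0, Y=2) weight 1/1008
  … 98 more
Group by Z:
  weight(Z=2) = 1/9
  weight(Z=3) = 1/8
  weight(Z=4) = 1/24
Total weight = 1/9 + 1/8 + 1/24 = 5/18
P(Z=2 | obs) = 1/9 / 5/18 = 2/5
P(Z=3 | obs) = 1/8 / 5/18 = 9/20
P(Z=4 | obs) = 1/24 / 5/18 = 3/20

P(Z = 2 | obs) = 2/5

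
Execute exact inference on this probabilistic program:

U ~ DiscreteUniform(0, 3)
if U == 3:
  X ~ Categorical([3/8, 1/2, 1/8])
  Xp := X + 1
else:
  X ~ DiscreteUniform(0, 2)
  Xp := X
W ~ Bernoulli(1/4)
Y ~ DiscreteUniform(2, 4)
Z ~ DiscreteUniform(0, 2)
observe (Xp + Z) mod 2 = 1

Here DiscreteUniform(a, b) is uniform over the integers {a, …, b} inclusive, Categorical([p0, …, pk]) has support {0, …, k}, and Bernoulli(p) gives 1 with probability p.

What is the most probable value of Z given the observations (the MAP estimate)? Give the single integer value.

argmax_v P(Z = v | obs) = 1

Enumerate traces; 102 have nonzero weight after conditioning:
  (U=0, X=0, W=0, Y=2, Z=1) weight 1/144
  (U=0, X=0, W=0, Y=3, Z=1) weight 1/144
  (U=0, X=0, W=0, Y=4, Z=1) weight 1/144
  (U=0, X=0, W=1, Y=2, Z=1) weight 1/432
  (U=0, X=0, W=1, Y=3, Z=1) weight 1/432
  (U=0, X=0, W=1, Y=4, Z=1) weight 1/432
  (U=0, X=1, W=0, Y=2, Z=0) weight 1/144
  (U=0, X=1, W=0, Y=2, Z=2) weight 1/144
  … 94 more
Group by Z:
  weight(Z=0) = 1/8
  weight(Z=1) = 5/24
  weight(Z=2) = 1/8
Total weight = 1/8 + 5/24 + 1/8 = 11/24
P(Z=0 | obs) = 1/8 / 11/24 = 3/11
P(Z=1 | obs) = 5/24 / 11/24 = 5/11
P(Z=2 | obs) = 1/8 / 11/24 = 3/11
argmax = 1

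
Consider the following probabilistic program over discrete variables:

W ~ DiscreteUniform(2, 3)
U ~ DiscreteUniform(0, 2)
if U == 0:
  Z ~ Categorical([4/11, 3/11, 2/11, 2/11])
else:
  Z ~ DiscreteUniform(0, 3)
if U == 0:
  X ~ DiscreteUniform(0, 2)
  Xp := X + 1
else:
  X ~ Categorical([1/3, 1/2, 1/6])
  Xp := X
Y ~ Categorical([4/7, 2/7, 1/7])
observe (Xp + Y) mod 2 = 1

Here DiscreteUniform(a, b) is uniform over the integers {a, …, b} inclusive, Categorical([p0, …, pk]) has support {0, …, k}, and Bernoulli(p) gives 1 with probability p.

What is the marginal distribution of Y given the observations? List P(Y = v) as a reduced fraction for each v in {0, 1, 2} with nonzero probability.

P(Y=0) = 20/33, P(Y=1) = 8/33, P(Y=2) = 5/33

Enumerate traces; 104 have nonzero weight after conditioning:
  (W=2, U=0, Z=0, X=0, Y=0) weight 8/693
  (W=2, U=0, Z=0, X=0, Y=2) weight 2/693
  (W=2, U=0, Z=0, X=1, Y=1) weight 4/693
  (W=2, U=0, Z=0, X=2, Y=0) weight 8/693
  (W=2, U=0, Z=0, X=2, Y=2) weight 2/693
  (W=2, U=0, Z=1, X=0, Y=0) weight 2/231
  (W=2, U=0, Z=1, X=0, Y=2) weight 1/462
  (W=2, U=0, Z=1, X=1, Y=1) weight 1/231
  … 96 more
Group by Y:
  weight(Y=0) = 20/63
  weight(Y=1) = 8/63
  weight(Y=2) = 5/63
Total weight = 20/63 + 8/63 + 5/63 = 11/21
P(Y=0 | obs) = 20/63 / 11/21 = 20/33
P(Y=1 | obs) = 8/63 / 11/21 = 8/33
P(Y=2 | obs) = 5/63 / 11/21 = 5/33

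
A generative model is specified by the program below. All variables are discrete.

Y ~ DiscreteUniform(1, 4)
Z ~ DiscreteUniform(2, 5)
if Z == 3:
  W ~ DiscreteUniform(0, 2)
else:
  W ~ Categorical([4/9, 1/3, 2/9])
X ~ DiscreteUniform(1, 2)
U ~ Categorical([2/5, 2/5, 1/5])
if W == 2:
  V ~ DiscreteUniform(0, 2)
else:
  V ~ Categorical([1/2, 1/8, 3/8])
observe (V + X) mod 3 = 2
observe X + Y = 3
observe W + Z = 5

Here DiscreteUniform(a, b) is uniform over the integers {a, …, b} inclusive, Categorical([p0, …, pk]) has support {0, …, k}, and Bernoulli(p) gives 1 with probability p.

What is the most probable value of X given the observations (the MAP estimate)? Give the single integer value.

argmax_v P(X = v | obs) = 2

Enumerate traces; 18 have nonzero weight after conditioning:
  (Y=1, Z=3, W=2, X=2, U=0, V=0) weight 1/720
  (Y=1, Z=3, W=2, X=2, U=1, V=0) weight 1/720
  (Y=1, Z=3, W=2, X=2, U=2, V=0) weight 1/1440
  (Y=1, Z=4, W=1, X=2, U=0, V=0) weight 1/480
  (Y=1, Z=4, W=1, X=2, U=1, V=0) weight 1/480
  (Y=1, Z=4, W=1, X=2, U=2, V=0) weight 1/960
  (Y=1, Z=5, W=0, X=2, U=0, V=0) weight 1/360
  (Y=1, Z=5, W=0, X=2, U=1, V=0) weight 1/360
  (Y=2, Z=3, W=2, X=1, U=0, V=1) weight 1/720
  … 9 more
Group by X:
  weight(X=1) = 5/768
  weight(X=2) = 1/64
Total weight = 5/768 + 1/64 = 17/768
P(X=1 | obs) = 5/768 / 17/768 = 5/17
P(X=2 | obs) = 1/64 / 17/768 = 12/17
argmax = 2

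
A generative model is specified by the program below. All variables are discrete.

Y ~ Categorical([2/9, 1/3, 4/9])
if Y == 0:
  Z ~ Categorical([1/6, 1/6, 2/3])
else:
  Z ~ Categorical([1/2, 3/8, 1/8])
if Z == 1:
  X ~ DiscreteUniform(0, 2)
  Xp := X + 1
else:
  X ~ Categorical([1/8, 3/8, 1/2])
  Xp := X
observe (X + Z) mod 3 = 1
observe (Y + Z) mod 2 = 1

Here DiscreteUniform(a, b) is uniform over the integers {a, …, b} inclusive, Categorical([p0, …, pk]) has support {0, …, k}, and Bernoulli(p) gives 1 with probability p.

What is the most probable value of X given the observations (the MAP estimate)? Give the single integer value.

argmax_v P(X = v | obs) = 0

Enumerate traces; 4 have nonzero weight after conditioning:
  (Y=0, Z=1, X=0) weight 1/81
  (Y=1, Z=0, X=1) weight 1/16
  (Y=1, Z=2, X=2) weight 1/48
  (Y=2, Z=1, X=0) weight 1/18
Group by X:
  weight(X=0) = 11/162
  weight(X=1) = 1/16
  weight(X=2) = 1/48
Total weight = 11/162 + 1/16 + 1/48 = 49/324
P(X=0 | obs) = 11/162 / 49/324 = 22/49
P(X=1 | obs) = 1/16 / 49/324 = 81/196
P(X=2 | obs) = 1/48 / 49/324 = 27/196
argmax = 0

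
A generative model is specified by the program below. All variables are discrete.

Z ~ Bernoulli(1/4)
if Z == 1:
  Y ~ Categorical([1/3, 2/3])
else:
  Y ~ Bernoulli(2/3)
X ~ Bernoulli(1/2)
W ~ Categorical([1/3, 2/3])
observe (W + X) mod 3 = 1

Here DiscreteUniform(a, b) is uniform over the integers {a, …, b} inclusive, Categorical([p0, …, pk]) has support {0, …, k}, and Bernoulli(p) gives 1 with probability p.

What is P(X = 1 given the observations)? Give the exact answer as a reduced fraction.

Enumerate traces; 8 have nonzero weight after conditioning:
  (Z=0, Y=0, X=0, W=1) weight 1/12
  (Z=0, Y=0, X=1, W=0) weight 1/24
  (Z=0, Y=1, X=0, W=1) weight 1/6
  (Z=0, Y=1, X=1, W=0) weight 1/12
  (Z=1, Y=0, X=0, W=1) weight 1/36
  (Z=1, Y=0, X=1, W=0) weight 1/72
  (Z=1, Y=1, X=0, W=1) weight 1/18
  (Z=1, Y=1, X=1, W=0) weight 1/36
Group by X:
  weight(X=0) = 1/3
  weight(X=1) = 1/6
Total weight = 1/3 + 1/6 = 1/2
P(X=0 | obs) = 1/3 / 1/2 = 2/3
P(X=1 | obs) = 1/6 / 1/2 = 1/3

P(X = 1 | obs) = 1/3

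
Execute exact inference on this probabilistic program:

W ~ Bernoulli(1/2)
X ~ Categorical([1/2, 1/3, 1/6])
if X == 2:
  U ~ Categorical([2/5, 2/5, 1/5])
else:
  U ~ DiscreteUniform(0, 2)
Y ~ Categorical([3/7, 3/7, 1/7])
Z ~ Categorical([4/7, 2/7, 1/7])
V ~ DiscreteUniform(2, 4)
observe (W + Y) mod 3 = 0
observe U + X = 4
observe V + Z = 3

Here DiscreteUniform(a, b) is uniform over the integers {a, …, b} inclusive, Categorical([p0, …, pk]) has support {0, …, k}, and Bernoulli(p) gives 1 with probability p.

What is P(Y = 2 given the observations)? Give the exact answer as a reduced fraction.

P(Y = 2 | obs) = 1/4

Enumerate traces; 4 have nonzero weight after conditioning:
  (W=0, X=2, U=2, Y=0, Z=0, V=3) weight 1/735
  (W=0, X=2, U=2, Y=0, Z=1, V=2) weight 1/1470
  (W=1, X=2, U=2, Y=2, Z=0, V=3) weight 1/2205
  (W=1, X=2, U=2, Y=2, Z=1, V=2) weight 1/4410
Group by Y:
  weight(Y=0) = 1/490
  weight(Y=2) = 1/1470
Total weight = 1/490 + 1/1470 = 2/735
P(Y=0 | obs) = 1/490 / 2/735 = 3/4
P(Y=2 | obs) = 1/1470 / 2/735 = 1/4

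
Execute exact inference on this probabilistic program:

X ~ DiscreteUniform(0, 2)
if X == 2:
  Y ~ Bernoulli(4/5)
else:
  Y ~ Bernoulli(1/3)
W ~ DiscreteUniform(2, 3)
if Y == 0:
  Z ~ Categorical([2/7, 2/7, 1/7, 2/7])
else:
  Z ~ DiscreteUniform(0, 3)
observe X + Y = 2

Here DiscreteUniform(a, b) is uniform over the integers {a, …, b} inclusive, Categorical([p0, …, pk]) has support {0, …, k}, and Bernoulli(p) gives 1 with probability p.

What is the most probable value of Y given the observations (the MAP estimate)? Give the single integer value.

argmax_v P(Y = v | obs) = 1

Enumerate traces; 16 have nonzero weight after conditioning:
  (X=1, Y=1, W=2, Z=0) weight 1/72
  (X=1, Y=1, W=2, Z=1) weight 1/72
  (X=1, Y=1, W=2, Z=2) weight 1/72
  (X=1, Y=1, W=2, Z=3) weight 1/72
  (X=1, Y=1, W=3, Z=0) weight 1/72
  (X=1, Y=1, W=3, Z=1) weight 1/72
  (X=1, Y=1, W=3, Z=2) weight 1/72
  (X=1, Y=1, W=3, Z=3) weight 1/72
  (X=2, Y=0, W=2, Z=0) weight 1/105
  … 7 more
Group by Y:
  weight(Y=0) = 1/15
  weight(Y=1) = 1/9
Total weight = 1/15 + 1/9 = 8/45
P(Y=0 | obs) = 1/15 / 8/45 = 3/8
P(Y=1 | obs) = 1/9 / 8/45 = 5/8
argmax = 1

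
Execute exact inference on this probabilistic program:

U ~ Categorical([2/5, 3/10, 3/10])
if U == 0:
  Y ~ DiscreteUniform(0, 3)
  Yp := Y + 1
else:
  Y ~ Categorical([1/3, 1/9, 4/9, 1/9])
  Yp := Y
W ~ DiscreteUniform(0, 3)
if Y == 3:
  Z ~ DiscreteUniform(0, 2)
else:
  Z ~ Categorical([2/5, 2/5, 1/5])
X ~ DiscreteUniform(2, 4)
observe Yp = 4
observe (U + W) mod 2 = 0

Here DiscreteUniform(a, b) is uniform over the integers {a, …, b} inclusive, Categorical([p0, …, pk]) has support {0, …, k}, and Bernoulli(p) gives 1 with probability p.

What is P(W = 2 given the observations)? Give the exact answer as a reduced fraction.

Enumerate traces; 18 have nonzero weight after conditioning:
  (U=0, Y=3, W=0, Z=0, X=2) weight 1/360
  (U=0, Y=3, W=0, Z=0, X=3) weight 1/360
  (U=0, Y=3, W=0, Z=0, X=4) weight 1/360
  (U=0, Y=3, W=0, Z=1, X=2) weight 1/360
  (U=0, Y=3, W=0, Z=1, X=3) weight 1/360
  (U=0, Y=3, W=0, Z=1, X=4) weight 1/360
  (U=0, Y=3, W=0, Z=2, X=2) weight 1/360
  (U=0, Y=3, W=0, Z=2, X=3) weight 1/360
  (U=0, Y=3, W=2, Z=0, X=2) weight 1/360
  … 9 more
Group by W:
  weight(W=0) = 1/40
  weight(W=2) = 1/40
Total weight = 1/40 + 1/40 = 1/20
P(W=0 | obs) = 1/40 / 1/20 = 1/2
P(W=2 | obs) = 1/40 / 1/20 = 1/2

P(W = 2 | obs) = 1/2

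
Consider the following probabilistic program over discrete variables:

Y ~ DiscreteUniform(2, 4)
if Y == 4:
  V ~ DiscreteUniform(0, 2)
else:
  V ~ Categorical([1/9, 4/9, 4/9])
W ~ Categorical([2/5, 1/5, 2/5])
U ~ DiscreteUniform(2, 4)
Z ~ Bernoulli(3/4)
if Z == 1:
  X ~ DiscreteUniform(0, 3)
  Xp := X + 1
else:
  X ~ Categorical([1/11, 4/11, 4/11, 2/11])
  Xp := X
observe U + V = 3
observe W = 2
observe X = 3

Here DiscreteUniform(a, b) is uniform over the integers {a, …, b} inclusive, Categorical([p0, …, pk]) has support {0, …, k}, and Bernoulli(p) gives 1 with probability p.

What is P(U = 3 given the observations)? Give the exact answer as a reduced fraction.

Enumerate traces; 12 have nonzero weight after conditioning:
  (Y=2, V=0, W=2, U=3, Z=0, X=3) weight 1/4455
  (Y=2, V=0, W=2, U=3, Z=1, X=3) weight 1/1080
  (Y=2, V=1, W=2, U=2, Z=0, X=3) weight 4/4455
  (Y=2, V=1, W=2, U=2, Z=1, X=3) weight 1/270
  (Y=3, V=0, W=2, U=3, Z=0, X=3) weight 1/4455
  (Y=3, V=0, W=2, U=3, Z=1, X=3) weight 1/1080
  (Y=3, V=1, W=2, U=2, Z=0, X=3) weight 4/4455
  (Y=3, V=1, W=2, U=2, Z=1, X=3) weight 1/270
  … 4 more
Group by U:
  weight(U=2) = 41/3240
  weight(U=3) = 41/7128
Total weight = 41/3240 + 41/7128 = 82/4455
P(U=2 | obs) = 41/3240 / 82/4455 = 11/16
P(U=3 | obs) = 41/7128 / 82/4455 = 5/16

P(U = 3 | obs) = 5/16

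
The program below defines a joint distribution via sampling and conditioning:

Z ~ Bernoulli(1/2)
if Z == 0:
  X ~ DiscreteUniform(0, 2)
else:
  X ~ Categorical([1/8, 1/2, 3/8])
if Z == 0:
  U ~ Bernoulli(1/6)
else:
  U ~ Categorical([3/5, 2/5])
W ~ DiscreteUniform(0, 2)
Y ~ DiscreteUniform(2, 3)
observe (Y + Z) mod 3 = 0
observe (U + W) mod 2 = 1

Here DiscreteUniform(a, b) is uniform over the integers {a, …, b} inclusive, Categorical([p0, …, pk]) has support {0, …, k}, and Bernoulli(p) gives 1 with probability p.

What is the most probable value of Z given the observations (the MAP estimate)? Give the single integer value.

argmax_v P(Z = v | obs) = 1

Enumerate traces; 18 have nonzero weight after conditioning:
  (Z=0, X=0, U=0, W=1, Y=3) weight 5/216
  (Z=0, X=0, U=1, W=0, Y=3) weight 1/216
  (Z=0, X=0, U=1, W=2, Y=3) weight 1/216
  (Z=0, X=1, U=0, W=1, Y=3) weight 5/216
  (Z=0, X=1, U=1, W=0, Y=3) weight 1/216
  (Z=0, X=1, U=1, W=2, Y=3) weight 1/216
  (Z=0, X=2, U=0, W=1, Y=3) weight 5/216
  (Z=0, X=2, U=1, W=0, Y=3) weight 1/216
  (Z=1, X=0, U=0, W=1, Y=2) weight 1/160
  … 9 more
Group by Z:
  weight(Z=0) = 7/72
  weight(Z=1) = 7/60
Total weight = 7/72 + 7/60 = 77/360
P(Z=0 | obs) = 7/72 / 77/360 = 5/11
P(Z=1 | obs) = 7/60 / 77/360 = 6/11
argmax = 1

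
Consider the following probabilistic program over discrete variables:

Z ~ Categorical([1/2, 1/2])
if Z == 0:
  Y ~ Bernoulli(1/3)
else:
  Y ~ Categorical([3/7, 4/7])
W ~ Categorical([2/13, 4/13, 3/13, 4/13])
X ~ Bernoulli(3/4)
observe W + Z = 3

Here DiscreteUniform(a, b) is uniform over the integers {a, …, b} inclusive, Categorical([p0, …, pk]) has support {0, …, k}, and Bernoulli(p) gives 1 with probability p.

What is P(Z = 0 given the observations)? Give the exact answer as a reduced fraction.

Enumerate traces; 8 have nonzero weight after conditioning:
  (Z=0, Y=0, W=3, X=0) weight 1/39
  (Z=0, Y=0, W=3, X=1) weight 1/13
  (Z=0, Y=1, W=3, X=0) weight 1/78
  (Z=0, Y=1, W=3, X=1) weight 1/26
  (Z=1, Y=0, W=2, X=0) weight 9/728
  (Z=1, Y=0, W=2, X=1) weight 27/728
  (Z=1, Y=1, W=2, X=0) weight 3/182
  (Z=1, Y=1, W=2, X=1) weight 9/182
Group by Z:
  weight(Z=0) = 2/13
  weight(Z=1) = 3/26
Total weight = 2/13 + 3/26 = 7/26
P(Z=0 | obs) = 2/13 / 7/26 = 4/7
P(Z=1 | obs) = 3/26 / 7/26 = 3/7

P(Z = 0 | obs) = 4/7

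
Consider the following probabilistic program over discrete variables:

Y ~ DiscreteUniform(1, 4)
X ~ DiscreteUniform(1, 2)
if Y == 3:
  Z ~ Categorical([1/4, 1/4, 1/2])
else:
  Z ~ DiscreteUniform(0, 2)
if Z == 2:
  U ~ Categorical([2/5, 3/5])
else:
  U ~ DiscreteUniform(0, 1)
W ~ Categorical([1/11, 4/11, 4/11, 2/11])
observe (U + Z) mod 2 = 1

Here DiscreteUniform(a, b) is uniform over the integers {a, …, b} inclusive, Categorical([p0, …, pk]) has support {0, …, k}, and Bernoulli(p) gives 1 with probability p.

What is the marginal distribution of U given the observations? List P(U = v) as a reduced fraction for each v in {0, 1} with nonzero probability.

Enumerate traces; 96 have nonzero weight after conditioning:
  (Y=1, X=1, Z=0, U=1, W=0) weight 1/528
  (Y=1, X=1, Z=0, U=1, W=1) weight 1/132
  (Y=1, X=1, Z=0, U=1, W=2) weight 1/132
  (Y=1, X=1, Z=0, U=1, W=3) weight 1/264
  (Y=1, X=1, Z=1, U=0, W=0) weight 1/528
  (Y=1, X=1, Z=1, U=0, W=1) weight 1/132
  (Y=1, X=1, Z=1, U=0, W=2) weight 1/132
  (Y=1, X=1, Z=1, U=0, W=3) weight 1/264
  … 88 more
Group by U:
  weight(U=0) = 5/32
  weight(U=1) = 61/160
Total weight = 5/32 + 61/160 = 43/80
P(U=0 | obs) = 5/32 / 43/80 = 25/86
P(U=1 | obs) = 61/160 / 43/80 = 61/86

P(U=0) = 25/86, P(U=1) = 61/86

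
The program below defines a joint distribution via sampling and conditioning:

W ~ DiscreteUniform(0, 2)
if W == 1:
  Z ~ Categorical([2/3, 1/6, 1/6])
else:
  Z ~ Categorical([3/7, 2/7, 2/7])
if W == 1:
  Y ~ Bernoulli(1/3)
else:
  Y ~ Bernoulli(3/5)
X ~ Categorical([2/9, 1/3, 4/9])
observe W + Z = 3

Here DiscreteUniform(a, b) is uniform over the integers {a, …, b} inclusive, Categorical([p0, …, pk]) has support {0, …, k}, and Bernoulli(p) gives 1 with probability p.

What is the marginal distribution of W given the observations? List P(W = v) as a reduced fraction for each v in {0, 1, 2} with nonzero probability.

Enumerate traces; 12 have nonzero weight after conditioning:
  (W=1, Z=2, Y=0, X=0) weight 2/243
  (W=1, Z=2, Y=0, X=1) weight 1/81
  (W=1, Z=2, Y=0, X=2) weight 4/243
  (W=1, Z=2, Y=1, X=0) weight 1/243
  (W=1, Z=2, Y=1, X=1) weight 1/162
  (W=1, Z=2, Y=1, X=2) weight 2/243
  (W=2, Z=1, Y=0, X=0) weight 8/945
  (W=2, Z=1, Y=0, X=1) weight 4/315
  … 4 more
Group by W:
  weight(W=1) = 1/18
  weight(W=2) = 2/21
Total weight = 1/18 + 2/21 = 19/126
P(W=1 | obs) = 1/18 / 19/126 = 7/19
P(W=2 | obs) = 2/21 / 19/126 = 12/19

P(W=1) = 7/19, P(W=2) = 12/19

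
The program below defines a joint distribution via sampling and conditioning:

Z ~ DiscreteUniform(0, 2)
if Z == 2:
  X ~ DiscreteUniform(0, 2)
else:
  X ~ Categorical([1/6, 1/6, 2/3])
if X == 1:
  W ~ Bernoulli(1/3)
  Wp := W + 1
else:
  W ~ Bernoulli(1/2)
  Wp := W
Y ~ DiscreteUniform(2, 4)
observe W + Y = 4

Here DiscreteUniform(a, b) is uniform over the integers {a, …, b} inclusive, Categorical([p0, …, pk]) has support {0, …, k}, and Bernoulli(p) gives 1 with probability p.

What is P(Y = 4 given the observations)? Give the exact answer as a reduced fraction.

Enumerate traces; 18 have nonzero weight after conditioning:
  (Z=0, X=0, W=0, Y=4) weight 1/108
  (Z=0, X=0, W=1, Y=3) weight 1/108
  (Z=0, X=1, W=0, Y=4) weight 1/81
  (Z=0, X=1, W=1, Y=3) weight 1/162
  (Z=0, X=2, W=0, Y=4) weight 1/27
  (Z=0, X=2, W=1, Y=3) weight 1/27
  (Z=1, X=0, W=0, Y=4) weight 1/108
  (Z=1, X=0, W=1, Y=3) weight 1/108
  … 10 more
Group by Y:
  weight(Y=3) = 25/162
  weight(Y=4) = 29/162
Total weight = 25/162 + 29/162 = 1/3
P(Y=3 | obs) = 25/162 / 1/3 = 25/54
P(Y=4 | obs) = 29/162 / 1/3 = 29/54

P(Y = 4 | obs) = 29/54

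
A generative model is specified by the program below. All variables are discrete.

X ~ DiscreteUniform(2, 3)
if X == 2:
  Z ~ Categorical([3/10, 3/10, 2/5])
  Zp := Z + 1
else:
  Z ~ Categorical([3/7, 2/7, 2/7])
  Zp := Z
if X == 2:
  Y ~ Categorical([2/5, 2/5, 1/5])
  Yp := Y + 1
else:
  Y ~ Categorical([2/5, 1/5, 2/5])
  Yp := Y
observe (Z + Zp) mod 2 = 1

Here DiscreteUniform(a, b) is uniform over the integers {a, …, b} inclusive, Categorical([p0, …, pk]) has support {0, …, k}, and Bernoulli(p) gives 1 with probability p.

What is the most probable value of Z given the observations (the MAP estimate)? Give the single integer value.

argmax_v P(Z = v | obs) = 2

Enumerate traces; 9 have nonzero weight after conditioning:
  (X=2, Z=0, Y=0) weight 3/50
  (X=2, Z=0, Y=1) weight 3/50
  (X=2, Z=0, Y=2) weight 3/100
  (X=2, Z=1, Y=0) weight 3/50
  (X=2, Z=1, Y=1) weight 3/50
  (X=2, Z=1, Y=2) weight 3/100
  (X=2, Z=2, Y=0) weight 2/25
  (X=2, Z=2, Y=1) weight 2/25
  … 1 more
Group by Z:
  weight(Z=0) = 3/20
  weight(Z=1) = 3/20
  weight(Z=2) = 1/5
Total weight = 3/20 + 3/20 + 1/5 = 1/2
P(Z=0 | obs) = 3/20 / 1/2 = 3/10
P(Z=1 | obs) = 3/20 / 1/2 = 3/10
P(Z=2 | obs) = 1/5 / 1/2 = 2/5
argmax = 2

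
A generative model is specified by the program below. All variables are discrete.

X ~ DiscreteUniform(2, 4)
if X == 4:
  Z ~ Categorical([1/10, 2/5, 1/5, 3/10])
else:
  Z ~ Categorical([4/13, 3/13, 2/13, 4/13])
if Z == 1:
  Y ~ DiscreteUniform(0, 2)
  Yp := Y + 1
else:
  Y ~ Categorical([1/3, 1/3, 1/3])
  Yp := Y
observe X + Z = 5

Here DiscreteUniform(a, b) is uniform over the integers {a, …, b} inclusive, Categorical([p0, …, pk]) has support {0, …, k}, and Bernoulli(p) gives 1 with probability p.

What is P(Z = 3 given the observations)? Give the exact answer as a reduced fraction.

P(Z = 3 | obs) = 5/14

Enumerate traces; 9 have nonzero weight after conditioning:
  (X=2, Z=3, Y=0) weight 4/117
  (X=2, Z=3, Y=1) weight 4/117
  (X=2, Z=3, Y=2) weight 4/117
  (X=3, Z=2, Y=0) weight 2/117
  (X=3, Z=2, Y=1) weight 2/117
  (X=3, Z=2, Y=2) weight 2/117
  (X=4, Z=1, Y=0) weight 2/45
  (X=4, Z=1, Y=1) weight 2/45
  … 1 more
Group by Z:
  weight(Z=1) = 2/15
  weight(Z=2) = 2/39
  weight(Z=3) = 4/39
Total weight = 2/15 + 2/39 + 4/39 = 56/195
P(Z=1 | obs) = 2/15 / 56/195 = 13/28
P(Z=2 | obs) = 2/39 / 56/195 = 5/28
P(Z=3 | obs) = 4/39 / 56/195 = 5/14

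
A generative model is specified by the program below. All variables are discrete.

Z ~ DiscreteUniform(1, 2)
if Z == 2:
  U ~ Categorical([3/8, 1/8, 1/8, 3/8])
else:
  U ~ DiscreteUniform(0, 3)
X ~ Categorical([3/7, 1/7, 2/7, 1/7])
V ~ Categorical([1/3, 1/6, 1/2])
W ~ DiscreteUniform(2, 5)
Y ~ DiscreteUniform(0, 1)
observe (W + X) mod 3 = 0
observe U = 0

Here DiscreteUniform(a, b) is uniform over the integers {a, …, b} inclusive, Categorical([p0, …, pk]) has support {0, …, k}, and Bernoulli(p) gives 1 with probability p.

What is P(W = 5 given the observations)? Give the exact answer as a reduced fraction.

Enumerate traces; 60 have nonzero weight after conditioning:
  (Z=1, U=0, X=0, V=0, W=3, Y=0) weight 1/448
  (Z=1, U=0, X=0, V=0, W=3, Y=1) weight 1/448
  (Z=1, U=0, X=0, V=1, W=3, Y=0) weight 1/896
  (Z=1, U=0, X=0, V=1, W=3, Y=1) weight 1/896
  (Z=1, U=0, X=0, V=2, W=3, Y=0) weight 3/896
  (Z=1, U=0, X=0, V=2, W=3, Y=1) weight 3/896
  (Z=1, U=0, X=1, V=0, W=2, Y=0) weight 1/1344
  (Z=1, U=0, X=1, V=0, W=2, Y=1) weight 1/1344
  (Z=1, U=0, X=1, V=0, W=5, Y=0) weight 1/1344
  (Z=1, U=0, X=2, V=0, W=4, Y=0) weight 1/672
  … 50 more
Group by W:
  weight(W=2) = 5/448
  weight(W=3) = 5/112
  weight(W=4) = 5/224
  weight(W=5) = 5/448
Total weight = 5/448 + 5/112 + 5/224 + 5/448 = 5/56
P(W=2 | obs) = 5/448 / 5/56 = 1/8
P(W=3 | obs) = 5/112 / 5/56 = 1/2
P(W=4 | obs) = 5/224 / 5/56 = 1/4
P(W=5 | obs) = 5/448 / 5/56 = 1/8

P(W = 5 | obs) = 1/8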